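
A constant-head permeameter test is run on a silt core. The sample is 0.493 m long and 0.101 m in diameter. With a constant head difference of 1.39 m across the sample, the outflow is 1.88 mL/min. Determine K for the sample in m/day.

Cross-sectional area A = π·(d/2)² = π × (0.101/2)² = 0.008012 m².
Convert discharge: 1.88 mL/min = 3.133e-08 m³/s.
Darcy's law rearranged: K = Q·L / (A·Δh) = 3.133e-08 × 0.493 / (0.008012 × 1.39) = 1.387e-06 m/s = 0.1198 m/day.

0.120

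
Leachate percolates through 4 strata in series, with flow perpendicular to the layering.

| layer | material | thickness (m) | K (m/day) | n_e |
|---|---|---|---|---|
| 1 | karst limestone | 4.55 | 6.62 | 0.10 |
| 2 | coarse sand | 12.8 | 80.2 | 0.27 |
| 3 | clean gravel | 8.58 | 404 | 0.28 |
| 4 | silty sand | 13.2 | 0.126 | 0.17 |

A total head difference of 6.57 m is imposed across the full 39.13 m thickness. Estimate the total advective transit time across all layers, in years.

0.377

With flow normal to the layers, continuity requires the same specific discharge q through every layer.
Σ(b_i/K_i) = 4.55/6.62 + 12.8/80.2 + 8.58/404 + 13.2/0.126 = 105.6 d.
q = Δh / Σ(b_i/K_i) = 6.57 / 105.6 = 0.06220 m/day.
In each layer the seepage velocity is v_i = q/n_i, so the layer transit time is t_i = b_i·n_i / q:
  layer 1 (karst limestone): t_1 = 4.55 × 0.10 / 0.06220 = 7.315 d
  layer 2 (coarse sand): t_2 = 12.8 × 0.27 / 0.06220 = 55.56 d
  layer 3 (clean gravel): t_3 = 8.58 × 0.28 / 0.06220 = 38.62 d
  layer 4 (silty sand): t_4 = 13.2 × 0.17 / 0.06220 = 36.08 d
Total t = Σ t_i = 137.6 days = 0.3767 years.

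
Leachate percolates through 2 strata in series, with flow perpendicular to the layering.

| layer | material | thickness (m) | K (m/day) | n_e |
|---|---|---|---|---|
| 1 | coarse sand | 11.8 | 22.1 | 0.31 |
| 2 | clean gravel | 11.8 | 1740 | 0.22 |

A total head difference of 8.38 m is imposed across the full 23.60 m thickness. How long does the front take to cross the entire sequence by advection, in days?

With flow normal to the layers, continuity requires the same specific discharge q through every layer.
Σ(b_i/K_i) = 11.8/22.1 + 11.8/1740 = 0.5407 d.
q = Δh / Σ(b_i/K_i) = 8.38 / 0.5407 = 15.50 m/day.
In each layer the seepage velocity is v_i = q/n_i, so the layer transit time is t_i = b_i·n_i / q:
  layer 1 (coarse sand): t_1 = 11.8 × 0.31 / 15.50 = 0.2360 d
  layer 2 (clean gravel): t_2 = 11.8 × 0.22 / 15.50 = 0.1675 d
Total t = Σ t_i = 0.4035 days.

0.404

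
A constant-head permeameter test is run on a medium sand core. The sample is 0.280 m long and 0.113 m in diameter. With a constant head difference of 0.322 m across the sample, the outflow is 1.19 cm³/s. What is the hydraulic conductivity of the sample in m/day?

Cross-sectional area A = π·(d/2)² = π × (0.113/2)² = 0.01003 m².
Convert discharge: 1.19 cm³/s = 1.190e-06 m³/s.
Darcy's law rearranged: K = Q·L / (A·Δh) = 1.190e-06 × 0.280 / (0.01003 × 0.322) = 0.0001032 m/s = 8.915 m/day.

8.91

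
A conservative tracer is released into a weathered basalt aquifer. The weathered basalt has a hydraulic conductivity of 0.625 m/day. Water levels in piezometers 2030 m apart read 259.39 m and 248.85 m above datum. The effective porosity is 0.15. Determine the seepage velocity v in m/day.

Hydraulic gradient i = (259.39 − 248.85) / 2030 = 10.54 / 2030 = 0.005192.
Darcy flux q = K · i = 0.6250 × 0.005192 = 0.003245 m/day.
Seepage velocity v = q / n_e = 0.003245 / 0.15 = 0.02163 m/day.

0.0216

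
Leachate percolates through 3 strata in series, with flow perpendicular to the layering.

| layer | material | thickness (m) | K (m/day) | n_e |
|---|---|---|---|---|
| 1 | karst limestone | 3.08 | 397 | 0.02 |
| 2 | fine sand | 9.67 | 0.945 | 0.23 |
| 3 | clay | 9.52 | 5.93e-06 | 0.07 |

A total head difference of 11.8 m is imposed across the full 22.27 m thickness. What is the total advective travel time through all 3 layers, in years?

1100

With flow normal to the layers, continuity requires the same specific discharge q through every layer.
Σ(b_i/K_i) = 3.08/397 + 9.67/0.945 + 9.52/5.93e-06 = 1.605e+06 d.
q = Δh / Σ(b_i/K_i) = 11.8 / 1.605e+06 = 7.350e-06 m/day.
In each layer the seepage velocity is v_i = q/n_i, so the layer transit time is t_i = b_i·n_i / q:
  layer 1 (karst limestone): t_1 = 3.08 × 0.02 / 7.350e-06 = 8381 d
  layer 2 (fine sand): t_2 = 9.67 × 0.23 / 7.350e-06 = 3.026e+05 d
  layer 3 (clay): t_3 = 9.52 × 0.07 / 7.350e-06 = 90665 d
Total t = Σ t_i = 4.016e+05 days = 1100 years.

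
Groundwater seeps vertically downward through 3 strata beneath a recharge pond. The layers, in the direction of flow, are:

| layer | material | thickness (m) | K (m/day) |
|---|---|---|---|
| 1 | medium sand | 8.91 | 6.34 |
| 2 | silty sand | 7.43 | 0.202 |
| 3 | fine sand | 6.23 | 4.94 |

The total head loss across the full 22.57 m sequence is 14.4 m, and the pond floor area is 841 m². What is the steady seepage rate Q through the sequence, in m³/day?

307

Flow is perpendicular to layering, so the layers act in series and the equivalent K is the thickness-weighted harmonic mean.
Total thickness L = 8.91 + 7.43 + 6.23 = 22.57 m.
Σ(b_i/K_i) = 8.91/6.34 + 7.43/0.202 + 6.23/4.94 = 39.45 d.
K_eq = L / Σ(b_i/K_i) = 22.57 / 39.45 = 0.5721 m/day.
Q = K_eq · A · (Δh/L) = 0.5721 × 841 × (14.4/22.57) = 307.0 m³/day.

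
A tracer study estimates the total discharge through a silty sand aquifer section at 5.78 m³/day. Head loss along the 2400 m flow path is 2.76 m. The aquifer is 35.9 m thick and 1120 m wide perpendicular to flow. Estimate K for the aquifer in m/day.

Cross-sectional area A = 1120 × 35.9 = 40208 m².
Hydraulic gradient i = Δh / L = 2.76 / 2400 = 0.001150.
From Q = K·A·i, K = Q / (A·i) = 5.78 / (40208 × 0.001150) = 0.1250 m/day.

0.125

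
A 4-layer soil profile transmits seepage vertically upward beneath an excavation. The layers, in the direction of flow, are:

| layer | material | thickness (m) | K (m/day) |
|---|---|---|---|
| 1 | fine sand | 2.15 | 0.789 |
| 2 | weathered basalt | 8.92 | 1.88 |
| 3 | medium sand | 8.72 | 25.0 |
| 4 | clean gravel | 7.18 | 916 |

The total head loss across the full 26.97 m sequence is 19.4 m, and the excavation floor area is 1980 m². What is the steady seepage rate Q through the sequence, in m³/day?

4910

Flow is perpendicular to layering, so the layers act in series and the equivalent K is the thickness-weighted harmonic mean.
Total thickness L = 2.15 + 8.92 + 8.72 + 7.18 = 26.97 m.
Σ(b_i/K_i) = 2.15/0.789 + 8.92/1.88 + 8.72/25.0 + 7.18/916 = 7.826 d.
K_eq = L / Σ(b_i/K_i) = 26.97 / 7.826 = 3.446 m/day.
Q = K_eq · A · (Δh/L) = 3.446 × 1980 × (19.4/26.97) = 4908 m³/day.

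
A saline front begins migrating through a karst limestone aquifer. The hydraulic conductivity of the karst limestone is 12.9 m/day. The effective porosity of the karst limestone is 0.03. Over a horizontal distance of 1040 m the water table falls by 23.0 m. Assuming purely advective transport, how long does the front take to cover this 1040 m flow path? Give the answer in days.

109

Hydraulic gradient i = Δh / L = 23.0 / 1040 = 0.02212.
Darcy flux q = K · i = 12.90 × 0.02212 = 0.2853 m/day.
Seepage velocity v = q / n_e = 0.2853 / 0.03 = 9.510 m/day.
Travel time t = L / v = 1040 / 9.510 = 109.4 days.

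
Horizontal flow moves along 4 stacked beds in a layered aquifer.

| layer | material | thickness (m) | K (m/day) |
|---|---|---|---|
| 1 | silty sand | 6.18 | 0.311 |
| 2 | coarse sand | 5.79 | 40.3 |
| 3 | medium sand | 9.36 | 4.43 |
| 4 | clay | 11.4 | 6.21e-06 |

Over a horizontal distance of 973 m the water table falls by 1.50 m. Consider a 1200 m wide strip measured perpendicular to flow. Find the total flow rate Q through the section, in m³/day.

512

Flow is parallel to layering, so each bed carries its own Darcy discharge and the transmissivities add.
Σ(K_i·b_i) = 0.311×6.18 + 40.3×5.79 + 4.43×9.36 + 6.21e-06×11.4 = 276.7 m²/day.
Hydraulic gradient i = Δh / L = 1.50 / 973 = 0.001542.
Q = Σ(K_i·b_i) · W · i = 276.7 × 1200 × 0.001542 = 511.9 m³/day.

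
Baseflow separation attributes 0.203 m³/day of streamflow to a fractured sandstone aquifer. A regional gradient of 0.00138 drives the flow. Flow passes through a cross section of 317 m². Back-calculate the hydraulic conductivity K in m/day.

0.464

Hydraulic gradient i = 0.00138.
From Q = K·A·i, K = Q / (A·i) = 0.203 / (317.0 × 0.001380) = 0.4640 m/day.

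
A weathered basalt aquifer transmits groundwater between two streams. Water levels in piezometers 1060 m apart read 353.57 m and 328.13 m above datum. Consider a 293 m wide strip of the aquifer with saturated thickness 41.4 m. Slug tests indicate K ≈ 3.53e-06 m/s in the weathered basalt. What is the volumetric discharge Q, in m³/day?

88.8

Convert K: 3.53e-06 m/s × 86400 = 0.3050 m/day.
Cross-sectional area A = 293 × 41.4 = 12130 m².
Hydraulic gradient i = (353.57 − 328.13) / 1060 = 25.44 / 1060 = 0.02400.
Darcy's law: Q = K · A · i = 0.3050 × 12130 × 0.02400 = 88.79 m³/day.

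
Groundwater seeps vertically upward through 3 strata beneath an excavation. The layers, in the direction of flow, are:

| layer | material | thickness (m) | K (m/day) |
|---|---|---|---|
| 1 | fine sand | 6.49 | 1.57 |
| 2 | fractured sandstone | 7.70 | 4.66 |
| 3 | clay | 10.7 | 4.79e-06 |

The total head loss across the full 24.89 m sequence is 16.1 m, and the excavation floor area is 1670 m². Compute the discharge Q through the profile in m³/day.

Flow is perpendicular to layering, so the layers act in series and the equivalent K is the thickness-weighted harmonic mean.
Total thickness L = 6.49 + 7.70 + 10.7 = 24.89 m.
Σ(b_i/K_i) = 6.49/1.57 + 7.70/4.66 + 10.7/4.79e-06 = 2.234e+06 d.
K_eq = L / Σ(b_i/K_i) = 24.89 / 2.234e+06 = 1.114e-05 m/day.
Q = K_eq · A · (Δh/L) = 1.114e-05 × 1670 × (16.1/24.89) = 0.01204 m³/day.

0.0120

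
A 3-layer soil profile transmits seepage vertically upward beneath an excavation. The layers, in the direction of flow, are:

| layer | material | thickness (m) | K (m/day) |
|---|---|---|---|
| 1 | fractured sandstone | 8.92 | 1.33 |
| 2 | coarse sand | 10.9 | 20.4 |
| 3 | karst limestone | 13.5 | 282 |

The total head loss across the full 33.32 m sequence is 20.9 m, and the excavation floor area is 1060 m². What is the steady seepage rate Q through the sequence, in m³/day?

Flow is perpendicular to layering, so the layers act in series and the equivalent K is the thickness-weighted harmonic mean.
Total thickness L = 8.92 + 10.9 + 13.5 = 33.32 m.
Σ(b_i/K_i) = 8.92/1.33 + 10.9/20.4 + 13.5/282 = 7.289 d.
K_eq = L / Σ(b_i/K_i) = 33.32 / 7.289 = 4.571 m/day.
Q = K_eq · A · (Δh/L) = 4.571 × 1060 × (20.9/33.32) = 3039 m³/day.

3040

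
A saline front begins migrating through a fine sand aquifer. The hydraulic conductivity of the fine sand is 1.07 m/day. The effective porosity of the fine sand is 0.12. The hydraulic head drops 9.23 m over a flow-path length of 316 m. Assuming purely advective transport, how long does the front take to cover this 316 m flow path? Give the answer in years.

Hydraulic gradient i = Δh / L = 9.23 / 316 = 0.02921.
Darcy flux q = K · i = 1.070 × 0.02921 = 0.03125 m/day.
Seepage velocity v = q / n_e = 0.03125 / 0.12 = 0.2604 m/day.
Travel time t = L / v = 316 / 0.2604 = 1213 days = 3.322 years.

3.32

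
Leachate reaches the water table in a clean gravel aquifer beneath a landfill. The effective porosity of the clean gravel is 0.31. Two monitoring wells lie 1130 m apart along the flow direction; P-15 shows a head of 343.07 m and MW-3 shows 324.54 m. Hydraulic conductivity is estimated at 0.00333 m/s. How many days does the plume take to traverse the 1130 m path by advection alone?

Convert K: 0.00333 m/s × 86400 = 287.7 m/day.
Hydraulic gradient i = (343.07 − 324.54) / 1130 = 18.53 / 1130 = 0.01640.
Darcy flux q = K · i = 287.7 × 0.01640 = 4.718 m/day.
Seepage velocity v = q / n_e = 4.718 / 0.31 = 15.22 m/day.
Travel time t = L / v = 1130 / 15.22 = 74.25 days.

74.2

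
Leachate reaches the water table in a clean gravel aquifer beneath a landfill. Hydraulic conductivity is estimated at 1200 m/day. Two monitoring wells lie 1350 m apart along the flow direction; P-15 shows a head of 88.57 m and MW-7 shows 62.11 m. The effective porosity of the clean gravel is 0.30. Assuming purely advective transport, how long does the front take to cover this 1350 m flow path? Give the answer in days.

17.2

Hydraulic gradient i = (88.57 − 62.11) / 1350 = 26.46 / 1350 = 0.01960.
Darcy flux q = K · i = 1200 × 0.01960 = 23.52 m/day.
Seepage velocity v = q / n_e = 23.52 / 0.30 = 78.40 m/day.
Travel time t = L / v = 1350 / 78.40 = 17.22 days.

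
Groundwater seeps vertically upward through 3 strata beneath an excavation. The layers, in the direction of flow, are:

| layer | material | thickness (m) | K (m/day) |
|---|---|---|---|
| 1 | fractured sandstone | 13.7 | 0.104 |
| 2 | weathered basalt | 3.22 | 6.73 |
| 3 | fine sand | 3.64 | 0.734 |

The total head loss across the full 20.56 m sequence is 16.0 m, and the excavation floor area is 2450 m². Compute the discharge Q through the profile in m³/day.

Flow is perpendicular to layering, so the layers act in series and the equivalent K is the thickness-weighted harmonic mean.
Total thickness L = 13.7 + 3.22 + 3.64 = 20.56 m.
Σ(b_i/K_i) = 13.7/0.104 + 3.22/6.73 + 3.64/0.734 = 137.2 d.
K_eq = L / Σ(b_i/K_i) = 20.56 / 137.2 = 0.1499 m/day.
Q = K_eq · A · (Δh/L) = 0.1499 × 2450 × (16.0/20.56) = 285.8 m³/day.

286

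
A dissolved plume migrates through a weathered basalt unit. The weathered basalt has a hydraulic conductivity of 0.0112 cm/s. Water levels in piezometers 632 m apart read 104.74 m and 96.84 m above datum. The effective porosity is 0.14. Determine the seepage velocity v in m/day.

Convert K: 0.0112 cm/s × 864 = 9.677 m/day.
Hydraulic gradient i = (104.74 − 96.84) / 632 = 7.9 / 632 = 0.01250.
Darcy flux q = K · i = 9.677 × 0.01250 = 0.1210 m/day.
Seepage velocity v = q / n_e = 0.1210 / 0.14 = 0.8640 m/day.

0.864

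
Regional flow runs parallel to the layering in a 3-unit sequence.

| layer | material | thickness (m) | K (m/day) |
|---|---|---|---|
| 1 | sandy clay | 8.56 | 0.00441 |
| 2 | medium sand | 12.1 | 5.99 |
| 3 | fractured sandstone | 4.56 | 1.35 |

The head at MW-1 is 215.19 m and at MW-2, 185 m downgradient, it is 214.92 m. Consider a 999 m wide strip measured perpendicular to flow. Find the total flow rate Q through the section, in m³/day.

115

Flow is parallel to layering, so each bed carries its own Darcy discharge and the transmissivities add.
Σ(K_i·b_i) = 0.00441×8.56 + 5.99×12.1 + 1.35×4.56 = 78.67 m²/day.
Hydraulic gradient i = (215.19 − 214.92) / 185 = 0.27 / 185 = 0.001459.
Q = Σ(K_i·b_i) · W · i = 78.67 × 999 × 0.001459 = 114.7 m³/day.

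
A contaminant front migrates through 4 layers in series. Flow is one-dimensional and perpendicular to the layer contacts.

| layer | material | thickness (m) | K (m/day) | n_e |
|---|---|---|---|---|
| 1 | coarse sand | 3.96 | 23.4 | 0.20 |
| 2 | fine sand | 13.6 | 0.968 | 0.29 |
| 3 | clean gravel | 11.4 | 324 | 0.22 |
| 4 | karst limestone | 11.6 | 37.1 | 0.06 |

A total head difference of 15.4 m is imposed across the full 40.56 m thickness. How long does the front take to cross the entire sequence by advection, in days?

With flow normal to the layers, continuity requires the same specific discharge q through every layer.
Σ(b_i/K_i) = 3.96/23.4 + 13.6/0.968 + 11.4/324 + 11.6/37.1 = 14.57 d.
q = Δh / Σ(b_i/K_i) = 15.4 / 14.57 = 1.057 m/day.
In each layer the seepage velocity is v_i = q/n_i, so the layer transit time is t_i = b_i·n_i / q:
  layer 1 (coarse sand): t_1 = 3.96 × 0.20 / 1.057 = 0.7491 d
  layer 2 (fine sand): t_2 = 13.6 × 0.29 / 1.057 = 3.731 d
  layer 3 (clean gravel): t_3 = 11.4 × 0.22 / 1.057 = 2.372 d
  layer 4 (karst limestone): t_4 = 11.6 × 0.06 / 1.057 = 0.6583 d
Total t = Σ t_i = 7.510 days.

7.51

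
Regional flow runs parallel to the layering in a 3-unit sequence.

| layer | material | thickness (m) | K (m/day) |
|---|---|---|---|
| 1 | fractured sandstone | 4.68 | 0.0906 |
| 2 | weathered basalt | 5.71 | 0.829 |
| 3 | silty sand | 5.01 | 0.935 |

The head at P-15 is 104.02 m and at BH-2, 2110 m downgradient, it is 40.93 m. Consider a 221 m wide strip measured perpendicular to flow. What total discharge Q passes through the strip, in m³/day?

65.0

Flow is parallel to layering, so each bed carries its own Darcy discharge and the transmissivities add.
Σ(K_i·b_i) = 0.0906×4.68 + 0.829×5.71 + 0.935×5.01 = 9.842 m²/day.
Hydraulic gradient i = (104.02 − 40.93) / 2110 = 63.09 / 2110 = 0.02990.
Q = Σ(K_i·b_i) · W · i = 9.842 × 221 × 0.02990 = 65.04 m³/day.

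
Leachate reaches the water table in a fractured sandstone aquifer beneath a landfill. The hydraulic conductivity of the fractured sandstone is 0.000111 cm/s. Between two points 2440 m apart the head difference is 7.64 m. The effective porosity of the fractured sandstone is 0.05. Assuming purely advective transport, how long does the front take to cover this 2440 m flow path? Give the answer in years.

Convert K: 0.000111 cm/s × 864 = 0.09590 m/day.
Hydraulic gradient i = Δh / L = 7.64 / 2440 = 0.003131.
Darcy flux q = K · i = 0.09590 × 0.003131 = 0.0003003 m/day.
Seepage velocity v = q / n_e = 0.0003003 / 0.05 = 0.006006 m/day.
Travel time t = L / v = 2440 / 0.006006 = 4.063e+05 days = 1112 years.

1110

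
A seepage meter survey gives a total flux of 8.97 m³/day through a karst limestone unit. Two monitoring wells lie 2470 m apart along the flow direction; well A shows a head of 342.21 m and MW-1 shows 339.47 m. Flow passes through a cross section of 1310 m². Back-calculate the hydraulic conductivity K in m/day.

Hydraulic gradient i = (342.21 − 339.47) / 2470 = 2.74 / 2470 = 0.001109.
From Q = K·A·i, K = Q / (A·i) = 8.97 / (1310 × 0.001109) = 6.173 m/day.

6.17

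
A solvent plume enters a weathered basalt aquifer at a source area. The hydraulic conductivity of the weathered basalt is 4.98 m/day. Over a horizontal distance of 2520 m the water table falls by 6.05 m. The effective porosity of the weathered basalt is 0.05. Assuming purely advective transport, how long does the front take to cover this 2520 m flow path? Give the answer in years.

28.9

Hydraulic gradient i = Δh / L = 6.05 / 2520 = 0.002401.
Darcy flux q = K · i = 4.980 × 0.002401 = 0.01196 m/day.
Seepage velocity v = q / n_e = 0.01196 / 0.05 = 0.2391 m/day.
Travel time t = L / v = 2520 / 0.2391 = 10539 days = 28.85 years.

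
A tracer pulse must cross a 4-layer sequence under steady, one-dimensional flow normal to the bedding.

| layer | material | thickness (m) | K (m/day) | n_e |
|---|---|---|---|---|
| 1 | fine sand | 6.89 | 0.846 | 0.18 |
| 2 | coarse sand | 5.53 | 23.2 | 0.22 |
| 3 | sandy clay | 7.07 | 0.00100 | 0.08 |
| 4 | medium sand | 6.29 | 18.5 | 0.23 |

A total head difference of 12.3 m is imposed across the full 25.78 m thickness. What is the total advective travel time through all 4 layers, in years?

7.04

With flow normal to the layers, continuity requires the same specific discharge q through every layer.
Σ(b_i/K_i) = 6.89/0.846 + 5.53/23.2 + 7.07/0.00100 + 6.29/18.5 = 7079 d.
q = Δh / Σ(b_i/K_i) = 12.3 / 7079 = 0.001738 m/day.
In each layer the seepage velocity is v_i = q/n_i, so the layer transit time is t_i = b_i·n_i / q:
  layer 1 (fine sand): t_1 = 6.89 × 0.18 / 0.001738 = 713.7 d
  layer 2 (coarse sand): t_2 = 5.53 × 0.22 / 0.001738 = 700.2 d
  layer 3 (sandy clay): t_3 = 7.07 × 0.08 / 0.001738 = 325.5 d
  layer 4 (medium sand): t_4 = 6.29 × 0.23 / 0.001738 = 832.6 d
Total t = Σ t_i = 2572 days = 7.042 years.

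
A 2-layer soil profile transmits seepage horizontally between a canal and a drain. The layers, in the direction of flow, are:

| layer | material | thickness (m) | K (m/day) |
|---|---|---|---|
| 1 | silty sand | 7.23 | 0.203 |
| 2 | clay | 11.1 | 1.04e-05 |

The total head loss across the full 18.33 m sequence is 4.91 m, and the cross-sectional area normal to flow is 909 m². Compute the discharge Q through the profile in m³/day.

Flow is perpendicular to layering, so the layers act in series and the equivalent K is the thickness-weighted harmonic mean.
Total thickness L = 7.23 + 11.1 = 18.33 m.
Σ(b_i/K_i) = 7.23/0.203 + 11.1/1.04e-05 = 1.067e+06 d.
K_eq = L / Σ(b_i/K_i) = 18.33 / 1.067e+06 = 1.717e-05 m/day.
Q = K_eq · A · (Δh/L) = 1.717e-05 × 909 × (4.91/18.33) = 0.004182 m³/day.

0.00418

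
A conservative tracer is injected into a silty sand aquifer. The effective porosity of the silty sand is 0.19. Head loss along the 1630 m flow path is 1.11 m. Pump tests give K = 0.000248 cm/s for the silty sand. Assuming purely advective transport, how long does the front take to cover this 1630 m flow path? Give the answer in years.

5810

Convert K: 0.000248 cm/s × 864 = 0.2143 m/day.
Hydraulic gradient i = Δh / L = 1.11 / 1630 = 0.0006810.
Darcy flux q = K · i = 0.2143 × 0.0006810 = 0.0001459 m/day.
Seepage velocity v = q / n_e = 0.0001459 / 0.19 = 0.0007680 m/day.
Travel time t = L / v = 1630 / 0.0007680 = 2.122e+06 days = 5811 years.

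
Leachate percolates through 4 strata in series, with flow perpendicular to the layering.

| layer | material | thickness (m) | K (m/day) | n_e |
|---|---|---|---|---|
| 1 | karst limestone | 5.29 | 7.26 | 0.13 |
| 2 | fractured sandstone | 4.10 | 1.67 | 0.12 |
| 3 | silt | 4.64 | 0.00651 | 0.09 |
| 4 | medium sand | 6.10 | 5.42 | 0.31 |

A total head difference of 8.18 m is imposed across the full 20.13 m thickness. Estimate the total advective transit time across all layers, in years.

With flow normal to the layers, continuity requires the same specific discharge q through every layer.
Σ(b_i/K_i) = 5.29/7.26 + 4.10/1.67 + 4.64/0.00651 + 6.10/5.42 = 717.1 d.
q = Δh / Σ(b_i/K_i) = 8.18 / 717.1 = 0.01141 m/day.
In each layer the seepage velocity is v_i = q/n_i, so the layer transit time is t_i = b_i·n_i / q:
  layer 1 (karst limestone): t_1 = 5.29 × 0.13 / 0.01141 = 60.28 d
  layer 2 (fractured sandstone): t_2 = 4.10 × 0.12 / 0.01141 = 43.13 d
  layer 3 (silt): t_3 = 4.64 × 0.09 / 0.01141 = 36.61 d
  layer 4 (medium sand): t_4 = 6.10 × 0.31 / 0.01141 = 165.8 d
Total t = Σ t_i = 305.8 days = 0.8372 years.

0.837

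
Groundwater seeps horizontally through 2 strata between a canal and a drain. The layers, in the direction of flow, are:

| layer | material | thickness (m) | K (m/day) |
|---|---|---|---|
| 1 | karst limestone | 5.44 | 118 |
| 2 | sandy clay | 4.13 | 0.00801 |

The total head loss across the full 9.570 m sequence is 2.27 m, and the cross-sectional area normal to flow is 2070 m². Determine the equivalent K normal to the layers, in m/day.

Flow is perpendicular to layering, so the layers act in series and the equivalent K is the thickness-weighted harmonic mean.
Total thickness L = 5.44 + 4.13 = 9.570 m.
Σ(b_i/K_i) = 5.44/118 + 4.13/0.00801 = 515.7 d.
K_eq = L / Σ(b_i/K_i) = 9.570 / 515.7 = 0.01856 m/day.

0.0186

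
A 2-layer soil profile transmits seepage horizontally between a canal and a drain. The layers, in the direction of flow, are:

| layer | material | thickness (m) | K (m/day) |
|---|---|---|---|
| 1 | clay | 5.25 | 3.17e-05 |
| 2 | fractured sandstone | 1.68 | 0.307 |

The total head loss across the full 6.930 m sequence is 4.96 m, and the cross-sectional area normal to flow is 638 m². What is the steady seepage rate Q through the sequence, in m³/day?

Flow is perpendicular to layering, so the layers act in series and the equivalent K is the thickness-weighted harmonic mean.
Total thickness L = 5.25 + 1.68 = 6.930 m.
Σ(b_i/K_i) = 5.25/3.17e-05 + 1.68/0.307 = 1.656e+05 d.
K_eq = L / Σ(b_i/K_i) = 6.930 / 1.656e+05 = 4.184e-05 m/day.
Q = K_eq · A · (Δh/L) = 4.184e-05 × 638 × (4.96/6.930) = 0.01911 m³/day.

0.0191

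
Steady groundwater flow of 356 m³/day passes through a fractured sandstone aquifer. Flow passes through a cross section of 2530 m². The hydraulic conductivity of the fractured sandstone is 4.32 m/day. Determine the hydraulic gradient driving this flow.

From Q = K·A·i, i = Q / (K·A) = 356 / (4.320 × 2530) = 0.03257.

0.0326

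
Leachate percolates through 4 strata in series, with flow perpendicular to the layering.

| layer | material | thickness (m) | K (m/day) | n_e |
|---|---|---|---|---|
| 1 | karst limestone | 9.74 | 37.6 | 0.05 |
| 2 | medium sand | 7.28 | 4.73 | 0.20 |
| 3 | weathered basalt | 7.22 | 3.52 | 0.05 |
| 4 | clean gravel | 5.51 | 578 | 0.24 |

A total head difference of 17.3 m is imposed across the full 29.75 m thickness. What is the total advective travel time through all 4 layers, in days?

0.809

With flow normal to the layers, continuity requires the same specific discharge q through every layer.
Σ(b_i/K_i) = 9.74/37.6 + 7.28/4.73 + 7.22/3.52 + 5.51/578 = 3.859 d.
q = Δh / Σ(b_i/K_i) = 17.3 / 3.859 = 4.483 m/day.
In each layer the seepage velocity is v_i = q/n_i, so the layer transit time is t_i = b_i·n_i / q:
  layer 1 (karst limestone): t_1 = 9.74 × 0.05 / 4.483 = 0.1086 d
  layer 2 (medium sand): t_2 = 7.28 × 0.20 / 4.483 = 0.3248 d
  layer 3 (weathered basalt): t_3 = 7.22 × 0.05 / 4.483 = 0.08052 d
  layer 4 (clean gravel): t_4 = 5.51 × 0.24 / 4.483 = 0.2950 d
Total t = Σ t_i = 0.8089 days.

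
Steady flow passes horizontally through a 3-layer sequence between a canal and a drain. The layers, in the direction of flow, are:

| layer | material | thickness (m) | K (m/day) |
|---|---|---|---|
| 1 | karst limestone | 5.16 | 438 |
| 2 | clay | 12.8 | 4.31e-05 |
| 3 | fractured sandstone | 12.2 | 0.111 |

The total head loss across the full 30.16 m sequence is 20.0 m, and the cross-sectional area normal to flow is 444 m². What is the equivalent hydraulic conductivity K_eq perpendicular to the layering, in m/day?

0.000102

Flow is perpendicular to layering, so the layers act in series and the equivalent K is the thickness-weighted harmonic mean.
Total thickness L = 5.16 + 12.8 + 12.2 = 30.16 m.
Σ(b_i/K_i) = 5.16/438 + 12.8/4.31e-05 + 12.2/0.111 = 2.971e+05 d.
K_eq = L / Σ(b_i/K_i) = 30.16 / 2.971e+05 = 0.0001015 m/day.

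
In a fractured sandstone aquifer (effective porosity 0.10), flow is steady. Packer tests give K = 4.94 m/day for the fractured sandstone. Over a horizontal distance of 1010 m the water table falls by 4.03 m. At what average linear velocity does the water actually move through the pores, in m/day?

Hydraulic gradient i = Δh / L = 4.03 / 1010 = 0.003990.
Darcy flux q = K · i = 4.940 × 0.003990 = 0.01971 m/day.
Seepage velocity v = q / n_e = 0.01971 / 0.10 = 0.1971 m/day.

0.197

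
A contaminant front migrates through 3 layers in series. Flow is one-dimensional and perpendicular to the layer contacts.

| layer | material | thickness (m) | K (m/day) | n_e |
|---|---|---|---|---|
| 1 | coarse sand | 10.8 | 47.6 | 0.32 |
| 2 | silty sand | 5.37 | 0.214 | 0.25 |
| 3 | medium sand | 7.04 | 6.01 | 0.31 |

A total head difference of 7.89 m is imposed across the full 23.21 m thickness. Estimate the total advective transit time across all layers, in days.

With flow normal to the layers, continuity requires the same specific discharge q through every layer.
Σ(b_i/K_i) = 10.8/47.6 + 5.37/0.214 + 7.04/6.01 = 26.49 d.
q = Δh / Σ(b_i/K_i) = 7.89 / 26.49 = 0.2978 m/day.
In each layer the seepage velocity is v_i = q/n_i, so the layer transit time is t_i = b_i·n_i / q:
  layer 1 (coarse sand): t_1 = 10.8 × 0.32 / 0.2978 = 11.60 d
  layer 2 (silty sand): t_2 = 5.37 × 0.25 / 0.2978 = 4.508 d
  layer 3 (medium sand): t_3 = 7.04 × 0.31 / 0.2978 = 7.328 d
Total t = Σ t_i = 23.44 days.

23.4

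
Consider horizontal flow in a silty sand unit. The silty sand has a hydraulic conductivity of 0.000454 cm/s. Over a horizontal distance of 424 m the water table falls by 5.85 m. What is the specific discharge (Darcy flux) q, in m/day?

Convert K: 0.000454 cm/s × 864 = 0.3923 m/day.
Hydraulic gradient i = Δh / L = 5.85 / 424 = 0.01380.
Specific discharge q = K · i = 0.3923 × 0.01380 = 0.005412 m/day.

0.00541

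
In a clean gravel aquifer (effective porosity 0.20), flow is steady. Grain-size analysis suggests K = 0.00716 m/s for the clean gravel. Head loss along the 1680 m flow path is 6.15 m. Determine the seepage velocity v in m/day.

Convert K: 0.00716 m/s × 86400 = 618.6 m/day.
Hydraulic gradient i = Δh / L = 6.15 / 1680 = 0.003661.
Darcy flux q = K · i = 618.6 × 0.003661 = 2.265 m/day.
Seepage velocity v = q / n_e = 2.265 / 0.20 = 11.32 m/day.

11.3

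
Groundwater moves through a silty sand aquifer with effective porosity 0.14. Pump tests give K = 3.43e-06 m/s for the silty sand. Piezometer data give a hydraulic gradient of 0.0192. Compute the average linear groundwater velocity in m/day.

Convert K: 3.43e-06 m/s × 86400 = 0.2964 m/day.
Hydraulic gradient i = 0.0192.
Darcy flux q = K · i = 0.2964 × 0.01920 = 0.005690 m/day.
Seepage velocity v = q / n_e = 0.005690 / 0.14 = 0.04064 m/day.

0.0406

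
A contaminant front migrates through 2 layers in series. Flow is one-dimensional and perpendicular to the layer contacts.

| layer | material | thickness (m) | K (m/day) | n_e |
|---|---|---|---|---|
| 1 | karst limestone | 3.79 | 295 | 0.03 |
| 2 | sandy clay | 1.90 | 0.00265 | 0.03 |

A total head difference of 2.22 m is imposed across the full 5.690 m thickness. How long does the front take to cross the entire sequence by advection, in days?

55.1

With flow normal to the layers, continuity requires the same specific discharge q through every layer.
Σ(b_i/K_i) = 3.79/295 + 1.90/0.00265 = 717.0 d.
q = Δh / Σ(b_i/K_i) = 2.22 / 717.0 = 0.003096 m/day.
In each layer the seepage velocity is v_i = q/n_i, so the layer transit time is t_i = b_i·n_i / q:
  layer 1 (karst limestone): t_1 = 3.79 × 0.03 / 0.003096 = 36.72 d
  layer 2 (sandy clay): t_2 = 1.90 × 0.03 / 0.003096 = 18.41 d
Total t = Σ t_i = 55.13 days.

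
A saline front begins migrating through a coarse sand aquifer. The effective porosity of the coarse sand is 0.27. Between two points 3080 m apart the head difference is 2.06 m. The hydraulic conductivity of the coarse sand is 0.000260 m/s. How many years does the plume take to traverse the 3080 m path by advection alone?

152

Convert K: 0.000260 m/s × 86400 = 22.46 m/day.
Hydraulic gradient i = Δh / L = 2.06 / 3080 = 0.0006688.
Darcy flux q = K · i = 22.46 × 0.0006688 = 0.01502 m/day.
Seepage velocity v = q / n_e = 0.01502 / 0.27 = 0.05565 m/day.
Travel time t = L / v = 3080 / 0.05565 = 55349 days = 151.5 years.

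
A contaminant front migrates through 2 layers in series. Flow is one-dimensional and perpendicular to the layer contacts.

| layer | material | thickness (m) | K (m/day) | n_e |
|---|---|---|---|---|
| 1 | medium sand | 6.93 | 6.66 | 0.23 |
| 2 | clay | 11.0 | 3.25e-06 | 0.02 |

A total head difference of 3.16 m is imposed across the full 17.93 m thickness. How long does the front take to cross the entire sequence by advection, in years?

With flow normal to the layers, continuity requires the same specific discharge q through every layer.
Σ(b_i/K_i) = 6.93/6.66 + 11.0/3.25e-06 = 3.385e+06 d.
q = Δh / Σ(b_i/K_i) = 3.16 / 3.385e+06 = 9.336e-07 m/day.
In each layer the seepage velocity is v_i = q/n_i, so the layer transit time is t_i = b_i·n_i / q:
  layer 1 (medium sand): t_1 = 6.93 × 0.23 / 9.336e-07 = 1.707e+06 d
  layer 2 (clay): t_2 = 11.0 × 0.02 / 9.336e-07 = 2.356e+05 d
Total t = Σ t_i = 1.943e+06 days = 5319 years.

5320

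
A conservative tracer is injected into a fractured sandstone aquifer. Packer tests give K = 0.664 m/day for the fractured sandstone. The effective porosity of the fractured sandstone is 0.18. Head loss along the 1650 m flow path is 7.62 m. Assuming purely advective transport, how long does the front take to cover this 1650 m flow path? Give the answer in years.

265

Hydraulic gradient i = Δh / L = 7.62 / 1650 = 0.004618.
Darcy flux q = K · i = 0.6640 × 0.004618 = 0.003066 m/day.
Seepage velocity v = q / n_e = 0.003066 / 0.18 = 0.01704 m/day.
Travel time t = L / v = 1650 / 0.01704 = 96854 days = 265.2 years.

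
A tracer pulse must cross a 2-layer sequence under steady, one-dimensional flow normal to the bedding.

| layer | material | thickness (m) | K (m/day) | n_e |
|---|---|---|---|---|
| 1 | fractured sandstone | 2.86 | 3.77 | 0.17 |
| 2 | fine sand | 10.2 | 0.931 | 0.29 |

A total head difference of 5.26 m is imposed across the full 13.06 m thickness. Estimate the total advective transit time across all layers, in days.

7.67

With flow normal to the layers, continuity requires the same specific discharge q through every layer.
Σ(b_i/K_i) = 2.86/3.77 + 10.2/0.931 = 11.71 d.
q = Δh / Σ(b_i/K_i) = 5.26 / 11.71 = 0.4490 m/day.
In each layer the seepage velocity is v_i = q/n_i, so the layer transit time is t_i = b_i·n_i / q:
  layer 1 (fractured sandstone): t_1 = 2.86 × 0.17 / 0.4490 = 1.083 d
  layer 2 (fine sand): t_2 = 10.2 × 0.29 / 0.4490 = 6.588 d
Total t = Σ t_i = 7.671 days.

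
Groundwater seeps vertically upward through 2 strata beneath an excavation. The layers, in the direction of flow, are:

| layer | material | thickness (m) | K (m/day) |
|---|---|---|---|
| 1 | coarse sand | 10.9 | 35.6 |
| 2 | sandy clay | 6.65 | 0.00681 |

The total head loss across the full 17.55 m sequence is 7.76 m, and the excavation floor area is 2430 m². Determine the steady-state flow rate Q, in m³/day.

19.3

Flow is perpendicular to layering, so the layers act in series and the equivalent K is the thickness-weighted harmonic mean.
Total thickness L = 10.9 + 6.65 = 17.55 m.
Σ(b_i/K_i) = 10.9/35.6 + 6.65/0.00681 = 976.8 d.
K_eq = L / Σ(b_i/K_i) = 17.55 / 976.8 = 0.01797 m/day.
Q = K_eq · A · (Δh/L) = 0.01797 × 2430 × (7.76/17.55) = 19.30 m³/day.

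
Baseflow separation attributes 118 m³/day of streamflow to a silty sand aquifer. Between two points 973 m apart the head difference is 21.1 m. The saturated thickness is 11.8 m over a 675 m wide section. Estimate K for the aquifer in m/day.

0.683

Cross-sectional area A = 675 × 11.8 = 7965 m².
Hydraulic gradient i = Δh / L = 21.1 / 973 = 0.02169.
From Q = K·A·i, K = Q / (A·i) = 118 / (7965 × 0.02169) = 0.6832 m/day.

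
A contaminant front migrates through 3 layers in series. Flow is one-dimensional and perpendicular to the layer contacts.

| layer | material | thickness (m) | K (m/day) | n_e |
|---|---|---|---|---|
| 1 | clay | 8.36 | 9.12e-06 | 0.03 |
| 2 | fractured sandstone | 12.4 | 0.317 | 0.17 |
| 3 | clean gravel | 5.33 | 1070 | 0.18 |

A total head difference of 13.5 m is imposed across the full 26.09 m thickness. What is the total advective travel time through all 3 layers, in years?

617

With flow normal to the layers, continuity requires the same specific discharge q through every layer.
Σ(b_i/K_i) = 8.36/9.12e-06 + 12.4/0.317 + 5.33/1070 = 9.167e+05 d.
q = Δh / Σ(b_i/K_i) = 13.5 / 9.167e+05 = 1.473e-05 m/day.
In each layer the seepage velocity is v_i = q/n_i, so the layer transit time is t_i = b_i·n_i / q:
  layer 1 (clay): t_1 = 8.36 × 0.03 / 1.473e-05 = 17030 d
  layer 2 (fractured sandstone): t_2 = 12.4 × 0.17 / 1.473e-05 = 1.431e+05 d
  layer 3 (clean gravel): t_3 = 5.33 × 0.18 / 1.473e-05 = 65147 d
Total t = Σ t_i = 2.253e+05 days = 616.9 years.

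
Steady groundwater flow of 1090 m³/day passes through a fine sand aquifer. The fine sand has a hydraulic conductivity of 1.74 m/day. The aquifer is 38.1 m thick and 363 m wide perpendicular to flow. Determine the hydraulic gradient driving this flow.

0.0453

Cross-sectional area A = 363 × 38.1 = 13830 m².
From Q = K·A·i, i = Q / (K·A) = 1090 / (1.740 × 13830) = 0.04529.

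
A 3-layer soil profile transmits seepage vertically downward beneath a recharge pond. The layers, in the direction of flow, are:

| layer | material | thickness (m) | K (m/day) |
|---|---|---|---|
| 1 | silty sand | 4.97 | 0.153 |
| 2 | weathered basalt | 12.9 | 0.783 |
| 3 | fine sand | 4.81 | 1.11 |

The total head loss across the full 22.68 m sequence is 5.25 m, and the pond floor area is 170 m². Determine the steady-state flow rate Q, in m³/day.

16.7

Flow is perpendicular to layering, so the layers act in series and the equivalent K is the thickness-weighted harmonic mean.
Total thickness L = 4.97 + 12.9 + 4.81 = 22.68 m.
Σ(b_i/K_i) = 4.97/0.153 + 12.9/0.783 + 4.81/1.11 = 53.29 d.
K_eq = L / Σ(b_i/K_i) = 22.68 / 53.29 = 0.4256 m/day.
Q = K_eq · A · (Δh/L) = 0.4256 × 170 × (5.25/22.68) = 16.75 m³/day.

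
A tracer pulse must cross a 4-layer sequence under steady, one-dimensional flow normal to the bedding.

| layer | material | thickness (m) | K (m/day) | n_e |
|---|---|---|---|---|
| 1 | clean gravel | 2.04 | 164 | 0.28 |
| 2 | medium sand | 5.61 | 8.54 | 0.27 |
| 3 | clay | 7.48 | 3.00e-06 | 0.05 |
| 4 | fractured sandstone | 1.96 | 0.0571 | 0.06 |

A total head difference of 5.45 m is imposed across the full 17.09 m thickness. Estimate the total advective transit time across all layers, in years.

3230

With flow normal to the layers, continuity requires the same specific discharge q through every layer.
Σ(b_i/K_i) = 2.04/164 + 5.61/8.54 + 7.48/3.00e-06 + 1.96/0.0571 = 2.493e+06 d.
q = Δh / Σ(b_i/K_i) = 5.45 / 2.493e+06 = 2.186e-06 m/day.
In each layer the seepage velocity is v_i = q/n_i, so the layer transit time is t_i = b_i·n_i / q:
  layer 1 (clean gravel): t_1 = 2.04 × 0.28 / 2.186e-06 = 2.613e+05 d
  layer 2 (medium sand): t_2 = 5.61 × 0.27 / 2.186e-06 = 6.930e+05 d
  layer 3 (clay): t_3 = 7.48 × 0.05 / 2.186e-06 = 1.711e+05 d
  layer 4 (fractured sandstone): t_4 = 1.96 × 0.06 / 2.186e-06 = 53802 d
Total t = Σ t_i = 1.179e+06 days = 3228 years.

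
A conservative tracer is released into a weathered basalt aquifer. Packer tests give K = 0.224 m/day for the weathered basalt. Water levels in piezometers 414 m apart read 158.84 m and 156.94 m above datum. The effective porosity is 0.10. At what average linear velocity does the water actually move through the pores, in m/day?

Hydraulic gradient i = (158.84 − 156.94) / 414 = 1.9 / 414 = 0.004589.
Darcy flux q = K · i = 0.2240 × 0.004589 = 0.001028 m/day.
Seepage velocity v = q / n_e = 0.001028 / 0.10 = 0.01028 m/day.

0.0103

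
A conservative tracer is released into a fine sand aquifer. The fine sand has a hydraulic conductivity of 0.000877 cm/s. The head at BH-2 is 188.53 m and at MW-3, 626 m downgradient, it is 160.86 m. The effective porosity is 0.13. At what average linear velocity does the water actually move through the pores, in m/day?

Convert K: 0.000877 cm/s × 864 = 0.7577 m/day.
Hydraulic gradient i = (188.53 − 160.86) / 626 = 27.67 / 626 = 0.04420.
Darcy flux q = K · i = 0.7577 × 0.04420 = 0.03349 m/day.
Seepage velocity v = q / n_e = 0.03349 / 0.13 = 0.2576 m/day.

0.258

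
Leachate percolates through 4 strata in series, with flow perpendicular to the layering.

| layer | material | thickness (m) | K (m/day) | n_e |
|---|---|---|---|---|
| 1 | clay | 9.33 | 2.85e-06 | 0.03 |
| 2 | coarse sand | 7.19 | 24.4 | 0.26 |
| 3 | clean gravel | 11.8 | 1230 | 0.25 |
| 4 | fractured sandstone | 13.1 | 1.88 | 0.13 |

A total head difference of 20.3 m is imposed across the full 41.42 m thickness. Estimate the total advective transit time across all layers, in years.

3000

With flow normal to the layers, continuity requires the same specific discharge q through every layer.
Σ(b_i/K_i) = 9.33/2.85e-06 + 7.19/24.4 + 11.8/1230 + 13.1/1.88 = 3.274e+06 d.
q = Δh / Σ(b_i/K_i) = 20.3 / 3.274e+06 = 6.201e-06 m/day.
In each layer the seepage velocity is v_i = q/n_i, so the layer transit time is t_i = b_i·n_i / q:
  layer 1 (clay): t_1 = 9.33 × 0.03 / 6.201e-06 = 45138 d
  layer 2 (coarse sand): t_2 = 7.19 × 0.26 / 6.201e-06 = 3.015e+05 d
  layer 3 (clean gravel): t_3 = 11.8 × 0.25 / 6.201e-06 = 4.757e+05 d
  layer 4 (fractured sandstone): t_4 = 13.1 × 0.13 / 6.201e-06 = 2.746e+05 d
Total t = Σ t_i = 1.097e+06 days = 3003 years.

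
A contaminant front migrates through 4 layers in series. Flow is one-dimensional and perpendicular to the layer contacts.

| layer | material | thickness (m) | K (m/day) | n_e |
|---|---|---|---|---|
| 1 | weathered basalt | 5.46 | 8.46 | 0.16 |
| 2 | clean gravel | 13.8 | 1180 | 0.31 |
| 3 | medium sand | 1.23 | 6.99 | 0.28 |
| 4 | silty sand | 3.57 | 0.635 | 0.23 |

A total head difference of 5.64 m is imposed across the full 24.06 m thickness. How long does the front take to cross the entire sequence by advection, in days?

With flow normal to the layers, continuity requires the same specific discharge q through every layer.
Σ(b_i/K_i) = 5.46/8.46 + 13.8/1180 + 1.23/6.99 + 3.57/0.635 = 6.455 d.
q = Δh / Σ(b_i/K_i) = 5.64 / 6.455 = 0.8737 m/day.
In each layer the seepage velocity is v_i = q/n_i, so the layer transit time is t_i = b_i·n_i / q:
  layer 1 (weathered basalt): t_1 = 5.46 × 0.16 / 0.8737 = 0.9999 d
  layer 2 (clean gravel): t_2 = 13.8 × 0.31 / 0.8737 = 4.896 d
  layer 3 (medium sand): t_3 = 1.23 × 0.28 / 0.8737 = 0.3942 d
  layer 4 (silty sand): t_4 = 3.57 × 0.23 / 0.8737 = 0.9398 d
Total t = Σ t_i = 7.230 days.

7.23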